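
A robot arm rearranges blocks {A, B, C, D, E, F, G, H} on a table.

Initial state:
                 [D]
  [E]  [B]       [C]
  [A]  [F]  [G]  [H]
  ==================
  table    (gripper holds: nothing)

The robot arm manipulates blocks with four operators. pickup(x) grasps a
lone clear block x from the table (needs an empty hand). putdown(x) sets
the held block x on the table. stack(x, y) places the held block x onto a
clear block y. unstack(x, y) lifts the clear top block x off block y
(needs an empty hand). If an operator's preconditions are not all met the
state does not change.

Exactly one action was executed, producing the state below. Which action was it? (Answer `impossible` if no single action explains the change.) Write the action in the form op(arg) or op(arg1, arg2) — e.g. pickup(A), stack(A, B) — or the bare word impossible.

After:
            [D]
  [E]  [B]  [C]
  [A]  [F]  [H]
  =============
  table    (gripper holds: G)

target: towers=[A/E; F/B; H/C/D] holding=G
         pickup(G) → towers=[A/E; F/B; H/C/D] holding=G  ← match
     unstack(E, A) → towers=[A; F/B; G; H/C/D] holding=E
     unstack(B, F) → towers=[A/E; F; G; H/C/D] holding=B
     unstack(D, C) → towers=[A/E; F/B; G; H/C] holding=D

pickup(G)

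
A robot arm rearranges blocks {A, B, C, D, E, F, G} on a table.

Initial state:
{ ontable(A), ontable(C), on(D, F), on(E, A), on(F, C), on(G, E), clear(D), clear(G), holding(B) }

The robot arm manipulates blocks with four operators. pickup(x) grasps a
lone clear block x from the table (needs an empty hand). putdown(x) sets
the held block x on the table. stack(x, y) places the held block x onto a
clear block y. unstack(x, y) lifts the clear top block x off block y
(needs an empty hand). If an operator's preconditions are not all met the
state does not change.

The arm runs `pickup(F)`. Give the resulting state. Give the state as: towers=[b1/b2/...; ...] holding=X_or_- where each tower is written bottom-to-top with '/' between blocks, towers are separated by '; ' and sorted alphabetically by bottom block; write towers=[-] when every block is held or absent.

towers=[A/E/G; C/F/D] holding=B

before: towers=[A/E/G; C/F/D] holding=B
pre[pickup(F)]: clear(F) fail, ontable(F) fail, handempty fail
clear(F), ontable(F), handempty unmet → pickup(F) is a no-op
after:  towers=[A/E/G; C/F/D] holding=B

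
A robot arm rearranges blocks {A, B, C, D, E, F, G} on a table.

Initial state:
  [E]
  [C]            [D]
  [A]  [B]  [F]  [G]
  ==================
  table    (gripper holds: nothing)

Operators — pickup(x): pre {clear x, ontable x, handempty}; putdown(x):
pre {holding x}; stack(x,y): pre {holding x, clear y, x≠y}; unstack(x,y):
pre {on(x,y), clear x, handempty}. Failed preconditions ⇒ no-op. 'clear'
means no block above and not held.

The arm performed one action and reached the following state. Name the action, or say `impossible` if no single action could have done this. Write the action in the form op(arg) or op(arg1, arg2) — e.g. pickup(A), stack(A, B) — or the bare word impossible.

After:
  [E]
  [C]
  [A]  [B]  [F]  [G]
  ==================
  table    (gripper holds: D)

target: towers=[A/C/E; B; F; G] holding=D
         pickup(B) → towers=[A/C/E; F; G/D] holding=B
         pickup(F) → towers=[A/C/E; B; G/D] holding=F
     unstack(D, G) → towers=[A/C/E; B; F; G] holding=D  ← match
     unstack(E, C) → towers=[A/C; B; F; G/D] holding=E

unstack(D, G)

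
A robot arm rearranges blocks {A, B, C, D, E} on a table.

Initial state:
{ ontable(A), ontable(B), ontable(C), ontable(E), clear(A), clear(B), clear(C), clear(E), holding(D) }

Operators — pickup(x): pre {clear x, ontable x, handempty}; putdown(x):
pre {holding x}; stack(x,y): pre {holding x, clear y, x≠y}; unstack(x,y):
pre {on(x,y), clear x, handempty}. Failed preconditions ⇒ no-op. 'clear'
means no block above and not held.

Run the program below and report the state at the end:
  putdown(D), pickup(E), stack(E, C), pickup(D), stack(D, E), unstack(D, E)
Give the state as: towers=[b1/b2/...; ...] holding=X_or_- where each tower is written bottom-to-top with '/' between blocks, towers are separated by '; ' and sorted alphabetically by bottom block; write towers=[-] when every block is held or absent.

towers=[A; B; C/E] holding=D

step 1 (putdown(D)): towers=[A; B; C; D; E] holding=-
step 2 (pickup(E)): towers=[A; B; C; D] holding=E
step 3 (stack(E, C)): towers=[A; B; C/E; D] holding=-
step 4 (pickup(D)): towers=[A; B; C/E] holding=D
step 5 (stack(D, E)): towers=[A; B; C/E/D] holding=-
step 6 (unstack(D, E)): towers=[A; B; C/E] holding=D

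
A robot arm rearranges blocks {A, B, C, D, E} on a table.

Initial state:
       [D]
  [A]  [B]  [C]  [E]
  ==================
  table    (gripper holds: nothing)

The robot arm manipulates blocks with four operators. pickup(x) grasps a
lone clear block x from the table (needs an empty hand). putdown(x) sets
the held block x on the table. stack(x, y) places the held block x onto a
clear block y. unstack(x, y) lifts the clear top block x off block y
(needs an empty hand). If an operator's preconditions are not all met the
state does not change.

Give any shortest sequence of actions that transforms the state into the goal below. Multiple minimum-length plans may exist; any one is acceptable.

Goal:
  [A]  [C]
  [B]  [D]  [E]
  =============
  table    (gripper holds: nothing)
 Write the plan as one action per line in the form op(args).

step 1 (unstack(D, B)): towers=[A; B; C; E] holding=D
step 2 (putdown(D)): towers=[A; B; C; D; E] holding=-
step 3 (pickup(A)): towers=[B; C; D; E] holding=A
step 4 (stack(A, B)): towers=[B/A; C; D; E] holding=-
step 5 (pickup(C)): towers=[B/A; D; E] holding=C
step 6 (stack(C, D)): towers=[B/A; D/C; E] holding=-
goal check: towers=[B/A; D/C; E] holding=- — reached (length 6, optimal by BFS)

unstack(D, B)
putdown(D)
pickup(A)
stack(A, B)
pickup(C)
stack(C, D)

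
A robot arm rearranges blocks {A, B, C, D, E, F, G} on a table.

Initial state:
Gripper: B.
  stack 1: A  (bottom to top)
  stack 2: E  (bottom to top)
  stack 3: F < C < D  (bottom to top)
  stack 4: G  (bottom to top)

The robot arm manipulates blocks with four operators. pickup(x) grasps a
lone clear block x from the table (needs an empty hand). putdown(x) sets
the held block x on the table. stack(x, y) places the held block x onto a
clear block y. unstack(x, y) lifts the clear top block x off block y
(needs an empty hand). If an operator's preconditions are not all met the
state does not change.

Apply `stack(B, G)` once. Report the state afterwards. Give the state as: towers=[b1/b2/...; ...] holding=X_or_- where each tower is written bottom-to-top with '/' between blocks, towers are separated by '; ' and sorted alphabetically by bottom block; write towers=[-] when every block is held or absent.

before: towers=[A; E; F/C/D; G] holding=B
pre[stack(B, G)]: holding(B) ok, clear(G) ok, B≠G ok
all met → apply stack(B, G)
after:  towers=[A; E; F/C/D; G/B] holding=-

towers=[A; E; F/C/D; G/B] holding=-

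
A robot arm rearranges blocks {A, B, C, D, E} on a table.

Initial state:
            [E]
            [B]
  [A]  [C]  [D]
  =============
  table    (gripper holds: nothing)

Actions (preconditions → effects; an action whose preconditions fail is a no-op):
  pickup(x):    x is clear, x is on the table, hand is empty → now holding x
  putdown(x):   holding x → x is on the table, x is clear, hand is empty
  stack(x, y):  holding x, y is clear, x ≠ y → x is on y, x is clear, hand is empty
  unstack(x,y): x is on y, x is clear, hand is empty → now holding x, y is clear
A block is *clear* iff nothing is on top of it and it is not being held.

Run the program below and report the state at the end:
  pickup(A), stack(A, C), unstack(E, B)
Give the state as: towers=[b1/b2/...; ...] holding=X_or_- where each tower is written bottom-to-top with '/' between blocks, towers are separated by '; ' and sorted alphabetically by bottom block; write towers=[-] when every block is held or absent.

towers=[C/A; D/B] holding=E

step 1 (pickup(A)): towers=[C; D/B/E] holding=A
step 2 (stack(A, C)): towers=[C/A; D/B/E] holding=-
step 3 (unstack(E, B)): towers=[C/A; D/B] holding=E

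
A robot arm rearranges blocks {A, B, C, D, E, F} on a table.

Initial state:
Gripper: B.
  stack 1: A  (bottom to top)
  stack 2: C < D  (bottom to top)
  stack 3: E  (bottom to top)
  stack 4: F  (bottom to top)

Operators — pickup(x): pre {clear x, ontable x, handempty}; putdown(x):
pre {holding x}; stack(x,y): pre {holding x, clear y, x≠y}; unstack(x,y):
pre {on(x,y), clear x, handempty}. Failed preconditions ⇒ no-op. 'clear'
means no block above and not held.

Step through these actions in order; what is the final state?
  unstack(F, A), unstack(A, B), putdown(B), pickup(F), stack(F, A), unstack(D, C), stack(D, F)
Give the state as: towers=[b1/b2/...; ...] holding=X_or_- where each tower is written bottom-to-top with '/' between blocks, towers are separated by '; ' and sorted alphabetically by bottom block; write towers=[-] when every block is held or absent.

step 1 (unstack(F, A)) [no-op]: towers=[A; C/D; E; F] holding=B
step 2 (unstack(A, B)) [no-op]: towers=[A; C/D; E; F] holding=B
step 3 (putdown(B)): towers=[A; B; C/D; E; F] holding=-
step 4 (pickup(F)): towers=[A; B; C/D; E] holding=F
step 5 (stack(F, A)): towers=[A/F; B; C/D; E] holding=-
step 6 (unstack(D, C)): towers=[A/F; B; C; E] holding=D
step 7 (stack(D, F)): towers=[A/F/D; B; C; E] holding=-

towers=[A/F/D; B; C; E] holding=-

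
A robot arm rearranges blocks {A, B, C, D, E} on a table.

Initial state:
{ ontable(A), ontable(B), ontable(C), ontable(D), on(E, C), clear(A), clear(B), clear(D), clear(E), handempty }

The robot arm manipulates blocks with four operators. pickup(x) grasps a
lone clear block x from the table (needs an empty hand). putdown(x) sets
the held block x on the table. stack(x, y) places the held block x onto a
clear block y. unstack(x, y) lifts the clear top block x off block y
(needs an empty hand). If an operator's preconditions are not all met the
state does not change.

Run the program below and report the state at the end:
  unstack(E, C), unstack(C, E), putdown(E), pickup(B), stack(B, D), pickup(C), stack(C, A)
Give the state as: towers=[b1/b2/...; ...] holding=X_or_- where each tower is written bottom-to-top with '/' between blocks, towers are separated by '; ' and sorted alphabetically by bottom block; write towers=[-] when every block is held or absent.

step 1 (unstack(E, C)): towers=[A; B; C; D] holding=E
step 2 (unstack(C, E)) [no-op]: towers=[A; B; C; D] holding=E
step 3 (putdown(E)): towers=[A; B; C; D; E] holding=-
step 4 (pickup(B)): towers=[A; C; D; E] holding=B
step 5 (stack(B, D)): towers=[A; C; D/B; E] holding=-
step 6 (pickup(C)): towers=[A; D/B; E] holding=C
step 7 (stack(C, A)): towers=[A/C; D/B; E] holding=-

towers=[A/C; D/B; E] holding=-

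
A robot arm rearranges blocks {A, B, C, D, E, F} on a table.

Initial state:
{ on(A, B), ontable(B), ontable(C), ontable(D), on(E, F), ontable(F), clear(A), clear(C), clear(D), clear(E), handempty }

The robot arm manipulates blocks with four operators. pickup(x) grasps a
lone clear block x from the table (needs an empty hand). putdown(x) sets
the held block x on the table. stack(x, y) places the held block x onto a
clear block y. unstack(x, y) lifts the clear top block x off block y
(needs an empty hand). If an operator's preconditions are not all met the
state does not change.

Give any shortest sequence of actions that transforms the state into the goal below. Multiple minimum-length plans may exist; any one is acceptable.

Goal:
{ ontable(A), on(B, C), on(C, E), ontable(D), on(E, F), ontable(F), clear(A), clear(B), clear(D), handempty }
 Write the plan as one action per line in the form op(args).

unstack(A, B)
putdown(A)
pickup(C)
stack(C, E)
pickup(B)
stack(B, C)

step 1 (unstack(A, B)): towers=[B; C; D; F/E] holding=A
step 2 (putdown(A)): towers=[A; B; C; D; F/E] holding=-
step 3 (pickup(C)): towers=[A; B; D; F/E] holding=C
step 4 (stack(C, E)): towers=[A; B; D; F/E/C] holding=-
step 5 (pickup(B)): towers=[A; D; F/E/C] holding=B
step 6 (stack(B, C)): towers=[A; D; F/E/C/B] holding=-
goal check: towers=[A; D; F/E/C/B] holding=- — reached (length 6, optimal by BFS)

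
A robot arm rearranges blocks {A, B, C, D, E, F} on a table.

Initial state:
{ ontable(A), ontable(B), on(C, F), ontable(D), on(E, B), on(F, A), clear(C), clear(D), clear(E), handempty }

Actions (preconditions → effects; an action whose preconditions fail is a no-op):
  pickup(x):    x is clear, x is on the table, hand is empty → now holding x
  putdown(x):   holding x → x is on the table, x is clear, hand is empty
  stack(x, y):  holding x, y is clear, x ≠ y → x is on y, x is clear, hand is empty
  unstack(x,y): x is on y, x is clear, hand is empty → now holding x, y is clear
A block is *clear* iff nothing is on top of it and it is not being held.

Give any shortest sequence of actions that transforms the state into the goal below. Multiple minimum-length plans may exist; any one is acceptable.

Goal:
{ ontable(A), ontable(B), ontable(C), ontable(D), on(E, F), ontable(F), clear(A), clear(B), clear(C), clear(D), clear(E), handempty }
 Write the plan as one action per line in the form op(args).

unstack(C, F)
putdown(C)
unstack(F, A)
putdown(F)
unstack(E, B)
stack(E, F)

step 1 (unstack(C, F)): towers=[A/F; B/E; D] holding=C
step 2 (putdown(C)): towers=[A/F; B/E; C; D] holding=-
step 3 (unstack(F, A)): towers=[A; B/E; C; D] holding=F
step 4 (putdown(F)): towers=[A; B/E; C; D; F] holding=-
step 5 (unstack(E, B)): towers=[A; B; C; D; F] holding=E
step 6 (stack(E, F)): towers=[A; B; C; D; F/E] holding=-
goal check: towers=[A; B; C; D; F/E] holding=- — reached (length 6, optimal by BFS)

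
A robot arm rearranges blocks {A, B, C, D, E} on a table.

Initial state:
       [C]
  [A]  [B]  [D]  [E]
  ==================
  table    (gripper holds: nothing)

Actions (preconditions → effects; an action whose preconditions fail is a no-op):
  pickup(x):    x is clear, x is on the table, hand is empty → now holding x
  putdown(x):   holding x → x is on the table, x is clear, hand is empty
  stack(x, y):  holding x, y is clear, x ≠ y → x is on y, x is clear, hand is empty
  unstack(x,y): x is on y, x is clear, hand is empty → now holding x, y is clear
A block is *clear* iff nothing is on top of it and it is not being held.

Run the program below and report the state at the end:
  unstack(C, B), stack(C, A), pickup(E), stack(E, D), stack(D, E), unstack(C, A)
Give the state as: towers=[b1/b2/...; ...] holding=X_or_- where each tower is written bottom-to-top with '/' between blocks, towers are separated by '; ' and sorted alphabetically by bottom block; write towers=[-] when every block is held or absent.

step 1 (unstack(C, B)): towers=[A; B; D; E] holding=C
step 2 (stack(C, A)): towers=[A/C; B; D; E] holding=-
step 3 (pickup(E)): towers=[A/C; B; D] holding=E
step 4 (stack(E, D)): towers=[A/C; B; D/E] holding=-
step 5 (stack(D, E)) [no-op]: towers=[A/C; B; D/E] holding=-
step 6 (unstack(C, A)): towers=[A; B; D/E] holding=C

towers=[A; B; D/E] holding=C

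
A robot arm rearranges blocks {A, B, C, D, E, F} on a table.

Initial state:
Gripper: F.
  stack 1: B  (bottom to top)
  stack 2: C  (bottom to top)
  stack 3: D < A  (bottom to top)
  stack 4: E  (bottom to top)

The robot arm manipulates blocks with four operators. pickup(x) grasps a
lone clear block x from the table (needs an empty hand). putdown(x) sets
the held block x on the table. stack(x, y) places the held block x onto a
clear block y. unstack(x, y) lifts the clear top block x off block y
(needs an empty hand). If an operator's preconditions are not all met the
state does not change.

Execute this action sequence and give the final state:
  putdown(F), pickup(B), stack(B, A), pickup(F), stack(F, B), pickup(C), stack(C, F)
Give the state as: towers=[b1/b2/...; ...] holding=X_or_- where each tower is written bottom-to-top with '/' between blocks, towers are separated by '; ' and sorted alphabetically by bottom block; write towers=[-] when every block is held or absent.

towers=[D/A/B/F/C; E] holding=-

step 1 (putdown(F)): towers=[B; C; D/A; E; F] holding=-
step 2 (pickup(B)): towers=[C; D/A; E; F] holding=B
step 3 (stack(B, A)): towers=[C; D/A/B; E; F] holding=-
step 4 (pickup(F)): towers=[C; D/A/B; E] holding=F
step 5 (stack(F, B)): towers=[C; D/A/B/F; E] holding=-
step 6 (pickup(C)): towers=[D/A/B/F; E] holding=C
step 7 (stack(C, F)): towers=[D/A/B/F/C; E] holding=-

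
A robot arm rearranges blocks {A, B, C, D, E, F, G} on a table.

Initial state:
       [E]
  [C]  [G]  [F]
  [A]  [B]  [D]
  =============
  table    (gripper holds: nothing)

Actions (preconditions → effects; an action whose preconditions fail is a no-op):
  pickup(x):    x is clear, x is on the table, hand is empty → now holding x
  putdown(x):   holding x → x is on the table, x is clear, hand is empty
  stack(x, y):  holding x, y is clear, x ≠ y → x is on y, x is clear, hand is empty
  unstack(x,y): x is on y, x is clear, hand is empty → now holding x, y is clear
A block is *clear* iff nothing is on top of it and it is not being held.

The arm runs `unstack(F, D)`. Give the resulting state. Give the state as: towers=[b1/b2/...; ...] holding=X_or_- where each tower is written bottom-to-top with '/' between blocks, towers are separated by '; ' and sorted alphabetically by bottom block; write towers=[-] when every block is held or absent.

towers=[A/C; B/G/E; D] holding=F

before: towers=[A/C; B/G/E; D/F] holding=-
pre[unstack(F, D)]: on(F,D) yes, clear(F) yes, handempty yes
all met → apply unstack(F, D)
after:  towers=[A/C; B/G/E; D] holding=F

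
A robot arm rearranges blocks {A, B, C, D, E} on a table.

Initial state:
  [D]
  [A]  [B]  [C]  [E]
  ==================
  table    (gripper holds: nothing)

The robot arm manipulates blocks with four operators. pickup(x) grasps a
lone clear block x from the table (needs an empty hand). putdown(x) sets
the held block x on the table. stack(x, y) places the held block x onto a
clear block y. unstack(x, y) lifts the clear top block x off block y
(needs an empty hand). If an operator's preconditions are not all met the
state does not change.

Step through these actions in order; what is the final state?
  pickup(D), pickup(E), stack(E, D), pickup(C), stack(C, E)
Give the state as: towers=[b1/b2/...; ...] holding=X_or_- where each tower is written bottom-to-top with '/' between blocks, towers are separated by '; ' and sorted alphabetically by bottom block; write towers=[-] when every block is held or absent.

step 1 (pickup(D)) [no-op]: towers=[A/D; B; C; E] holding=-
step 2 (pickup(E)): towers=[A/D; B; C] holding=E
step 3 (stack(E, D)): towers=[A/D/E; B; C] holding=-
step 4 (pickup(C)): towers=[A/D/E; B] holding=C
step 5 (stack(C, E)): towers=[A/D/E/C; B] holding=-

towers=[A/D/E/C; B] holding=-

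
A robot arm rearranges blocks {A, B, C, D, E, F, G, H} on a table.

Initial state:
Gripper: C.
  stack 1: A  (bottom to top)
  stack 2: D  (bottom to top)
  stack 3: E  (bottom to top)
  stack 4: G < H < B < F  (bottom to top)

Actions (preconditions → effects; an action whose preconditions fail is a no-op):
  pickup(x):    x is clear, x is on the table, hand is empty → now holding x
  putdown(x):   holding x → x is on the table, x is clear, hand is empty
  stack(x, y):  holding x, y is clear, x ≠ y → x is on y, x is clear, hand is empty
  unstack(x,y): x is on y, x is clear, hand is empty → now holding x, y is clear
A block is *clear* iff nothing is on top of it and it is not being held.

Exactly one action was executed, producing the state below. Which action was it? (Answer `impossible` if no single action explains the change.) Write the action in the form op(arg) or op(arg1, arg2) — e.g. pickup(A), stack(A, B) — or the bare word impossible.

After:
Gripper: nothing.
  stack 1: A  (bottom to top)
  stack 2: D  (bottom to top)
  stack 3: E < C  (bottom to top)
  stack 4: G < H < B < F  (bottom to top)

stack(C, E)

target: towers=[A; D; E/C; G/H/B/F] holding=-
        putdown(C) → towers=[A; C; D; E; G/H/B/F] holding=-
       stack(C, A) → towers=[A/C; D; E; G/H/B/F] holding=-
       stack(C, E) → towers=[A; D; E/C; G/H/B/F] holding=-  ← match
       stack(C, F) → towers=[A; D; E; G/H/B/F/C] holding=-
       stack(C, D) → towers=[A; D/C; E; G/H/B/F] holding=-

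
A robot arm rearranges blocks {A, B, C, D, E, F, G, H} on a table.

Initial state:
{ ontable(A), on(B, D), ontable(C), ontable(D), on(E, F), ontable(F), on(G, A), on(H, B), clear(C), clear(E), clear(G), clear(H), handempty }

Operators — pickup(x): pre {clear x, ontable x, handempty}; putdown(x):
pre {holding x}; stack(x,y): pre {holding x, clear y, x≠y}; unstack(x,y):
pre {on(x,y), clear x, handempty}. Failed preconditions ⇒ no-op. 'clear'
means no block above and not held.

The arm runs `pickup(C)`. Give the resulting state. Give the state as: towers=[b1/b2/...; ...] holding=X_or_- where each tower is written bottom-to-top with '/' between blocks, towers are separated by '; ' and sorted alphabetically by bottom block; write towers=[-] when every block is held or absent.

towers=[A/G; D/B/H; F/E] holding=C

before: towers=[A/G; C; D/B/H; F/E] holding=-
pre[pickup(C)]: clear(C) yes, ontable(C) yes, handempty yes
all met → apply pickup(C)
after:  towers=[A/G; D/B/H; F/E] holding=C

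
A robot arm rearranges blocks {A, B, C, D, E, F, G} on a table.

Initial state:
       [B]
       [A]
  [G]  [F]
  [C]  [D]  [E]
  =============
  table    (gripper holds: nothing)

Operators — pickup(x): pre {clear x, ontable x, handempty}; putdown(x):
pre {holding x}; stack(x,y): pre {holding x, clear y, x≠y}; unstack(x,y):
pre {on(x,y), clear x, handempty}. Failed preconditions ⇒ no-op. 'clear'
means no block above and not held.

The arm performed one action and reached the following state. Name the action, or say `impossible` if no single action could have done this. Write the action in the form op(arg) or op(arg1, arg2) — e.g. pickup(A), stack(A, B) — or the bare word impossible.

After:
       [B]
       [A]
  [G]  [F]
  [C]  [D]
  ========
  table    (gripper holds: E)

pickup(E)

target: towers=[C/G; D/F/A/B] holding=E
     unstack(B, A) → towers=[C/G; D/F/A; E] holding=B
     unstack(G, C) → towers=[C; D/F/A/B; E] holding=G
         pickup(E) → towers=[C/G; D/F/A/B] holding=E  ← match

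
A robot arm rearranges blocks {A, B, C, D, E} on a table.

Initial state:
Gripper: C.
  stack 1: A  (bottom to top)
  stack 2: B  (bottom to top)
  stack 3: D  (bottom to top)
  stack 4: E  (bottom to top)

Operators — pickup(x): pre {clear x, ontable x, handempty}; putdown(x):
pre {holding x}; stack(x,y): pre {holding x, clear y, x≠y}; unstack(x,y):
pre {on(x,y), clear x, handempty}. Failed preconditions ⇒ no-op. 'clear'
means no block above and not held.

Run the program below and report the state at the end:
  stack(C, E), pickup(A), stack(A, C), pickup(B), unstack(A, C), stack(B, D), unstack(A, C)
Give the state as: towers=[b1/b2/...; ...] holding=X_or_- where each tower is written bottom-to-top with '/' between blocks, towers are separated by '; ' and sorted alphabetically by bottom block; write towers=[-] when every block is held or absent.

towers=[D/B; E/C] holding=A

step 1 (stack(C, E)): towers=[A; B; D; E/C] holding=-
step 2 (pickup(A)): towers=[B; D; E/C] holding=A
step 3 (stack(A, C)): towers=[B; D; E/C/A] holding=-
step 4 (pickup(B)): towers=[D; E/C/A] holding=B
step 5 (unstack(A, C)) [no-op]: towers=[D; E/C/A] holding=B
step 6 (stack(B, D)): towers=[D/B; E/C/A] holding=-
step 7 (unstack(A, C)): towers=[D/B; E/C] holding=A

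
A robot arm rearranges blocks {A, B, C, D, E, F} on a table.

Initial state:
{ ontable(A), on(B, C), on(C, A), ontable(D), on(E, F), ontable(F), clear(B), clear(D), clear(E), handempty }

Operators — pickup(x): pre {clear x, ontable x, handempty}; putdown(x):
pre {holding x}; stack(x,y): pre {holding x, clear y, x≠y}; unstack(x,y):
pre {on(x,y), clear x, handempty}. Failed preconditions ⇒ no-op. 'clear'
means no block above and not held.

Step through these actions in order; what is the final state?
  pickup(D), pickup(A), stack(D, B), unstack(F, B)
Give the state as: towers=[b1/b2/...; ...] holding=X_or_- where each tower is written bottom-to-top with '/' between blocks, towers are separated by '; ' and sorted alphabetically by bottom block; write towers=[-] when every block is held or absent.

towers=[A/C/B/D; F/E] holding=-

step 1 (pickup(D)): towers=[A/C/B; F/E] holding=D
step 2 (pickup(A)) [no-op]: towers=[A/C/B; F/E] holding=D
step 3 (stack(D, B)): towers=[A/C/B/D; F/E] holding=-
step 4 (unstack(F, B)) [no-op]: towers=[A/C/B/D; F/E] holding=-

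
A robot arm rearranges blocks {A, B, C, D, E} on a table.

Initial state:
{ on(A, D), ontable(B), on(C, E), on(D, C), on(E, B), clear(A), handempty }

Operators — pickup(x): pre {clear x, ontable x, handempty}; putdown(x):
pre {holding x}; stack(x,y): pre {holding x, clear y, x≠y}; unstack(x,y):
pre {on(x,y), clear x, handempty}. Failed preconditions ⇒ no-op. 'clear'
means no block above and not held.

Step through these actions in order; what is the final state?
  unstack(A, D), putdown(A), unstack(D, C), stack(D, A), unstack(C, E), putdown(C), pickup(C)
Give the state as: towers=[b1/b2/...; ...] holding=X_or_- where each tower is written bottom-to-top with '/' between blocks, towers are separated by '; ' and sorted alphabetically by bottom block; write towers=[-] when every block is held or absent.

towers=[A/D; B/E] holding=C

step 1 (unstack(A, D)): towers=[B/E/C/D] holding=A
step 2 (putdown(A)): towers=[A; B/E/C/D] holding=-
step 3 (unstack(D, C)): towers=[A; B/E/C] holding=D
step 4 (stack(D, A)): towers=[A/D; B/E/C] holding=-
step 5 (unstack(C, E)): towers=[A/D; B/E] holding=C
step 6 (putdown(C)): towers=[A/D; B/E; C] holding=-
step 7 (pickup(C)): towers=[A/D; B/E] holding=C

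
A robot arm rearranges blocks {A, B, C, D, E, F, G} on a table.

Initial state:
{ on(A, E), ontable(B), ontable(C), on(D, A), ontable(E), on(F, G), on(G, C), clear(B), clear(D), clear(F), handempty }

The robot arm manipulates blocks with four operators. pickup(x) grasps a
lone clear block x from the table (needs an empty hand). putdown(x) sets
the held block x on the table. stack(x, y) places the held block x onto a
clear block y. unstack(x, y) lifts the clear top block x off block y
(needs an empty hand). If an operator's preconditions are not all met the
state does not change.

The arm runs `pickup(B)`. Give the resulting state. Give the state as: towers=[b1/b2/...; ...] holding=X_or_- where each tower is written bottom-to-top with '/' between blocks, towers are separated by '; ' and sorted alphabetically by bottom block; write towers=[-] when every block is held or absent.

towers=[C/G/F; E/A/D] holding=B

before: towers=[B; C/G/F; E/A/D] holding=-
pre[pickup(B)]: clear(B) ok, ontable(B) ok, handempty ok
all met → apply pickup(B)
after:  towers=[C/G/F; E/A/D] holding=B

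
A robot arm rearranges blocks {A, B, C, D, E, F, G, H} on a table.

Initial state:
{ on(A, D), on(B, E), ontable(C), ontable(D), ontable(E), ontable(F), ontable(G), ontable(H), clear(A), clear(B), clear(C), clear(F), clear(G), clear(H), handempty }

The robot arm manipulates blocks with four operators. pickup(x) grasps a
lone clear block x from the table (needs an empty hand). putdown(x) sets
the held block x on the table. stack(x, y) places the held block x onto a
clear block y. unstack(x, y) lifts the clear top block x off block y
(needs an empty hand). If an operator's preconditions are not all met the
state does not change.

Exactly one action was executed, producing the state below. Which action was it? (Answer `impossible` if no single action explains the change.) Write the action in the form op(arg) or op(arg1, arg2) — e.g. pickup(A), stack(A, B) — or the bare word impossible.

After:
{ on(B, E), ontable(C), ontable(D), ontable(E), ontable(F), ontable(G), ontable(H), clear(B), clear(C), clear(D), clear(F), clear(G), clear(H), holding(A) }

target: towers=[C; D; E/B; F; G; H] holding=A
         pickup(G) → towers=[C; D/A; E/B; F; H] holding=G
     unstack(A, D) → towers=[C; D; E/B; F; G; H] holding=A  ← match
         pickup(H) → towers=[C; D/A; E/B; F; G] holding=H
     unstack(B, E) → towers=[C; D/A; E; F; G; H] holding=B
         pickup(F) → towers=[C; D/A; E/B; G; H] holding=F
         pickup(C) → towers=[D/A; E/B; F; G; H] holding=C

unstack(A, D)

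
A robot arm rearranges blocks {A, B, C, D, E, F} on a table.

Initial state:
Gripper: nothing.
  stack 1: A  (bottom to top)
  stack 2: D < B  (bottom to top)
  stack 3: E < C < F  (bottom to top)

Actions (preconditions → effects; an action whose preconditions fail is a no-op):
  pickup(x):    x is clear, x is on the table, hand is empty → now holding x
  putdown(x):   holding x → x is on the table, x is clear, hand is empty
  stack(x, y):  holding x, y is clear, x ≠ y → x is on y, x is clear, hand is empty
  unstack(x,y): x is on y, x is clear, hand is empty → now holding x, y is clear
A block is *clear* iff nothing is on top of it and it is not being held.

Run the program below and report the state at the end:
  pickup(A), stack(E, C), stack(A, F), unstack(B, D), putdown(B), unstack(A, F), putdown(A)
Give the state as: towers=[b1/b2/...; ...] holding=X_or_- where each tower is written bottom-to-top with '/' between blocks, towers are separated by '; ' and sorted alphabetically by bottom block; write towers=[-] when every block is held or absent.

towers=[A; B; D; E/C/F] holding=-

step 1 (pickup(A)): towers=[D/B; E/C/F] holding=A
step 2 (stack(E, C)) [no-op]: towers=[D/B; E/C/F] holding=A
step 3 (stack(A, F)): towers=[D/B; E/C/F/A] holding=-
step 4 (unstack(B, D)): towers=[D; E/C/F/A] holding=B
step 5 (putdown(B)): towers=[B; D; E/C/F/A] holding=-
step 6 (unstack(A, F)): towers=[B; D; E/C/F] holding=A
step 7 (putdown(A)): towers=[A; B; D; E/C/F] holding=-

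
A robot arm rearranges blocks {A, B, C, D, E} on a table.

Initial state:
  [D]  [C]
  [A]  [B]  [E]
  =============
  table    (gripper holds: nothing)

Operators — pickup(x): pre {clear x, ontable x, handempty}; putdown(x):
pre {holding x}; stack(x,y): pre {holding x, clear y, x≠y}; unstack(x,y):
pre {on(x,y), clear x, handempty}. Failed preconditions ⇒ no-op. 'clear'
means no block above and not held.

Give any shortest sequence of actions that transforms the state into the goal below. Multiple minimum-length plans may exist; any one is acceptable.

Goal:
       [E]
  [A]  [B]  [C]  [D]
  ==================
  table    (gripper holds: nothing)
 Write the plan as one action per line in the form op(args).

step 1 (unstack(D, A)): towers=[A; B/C; E] holding=D
step 2 (putdown(D)): towers=[A; B/C; D; E] holding=-
step 3 (unstack(C, B)): towers=[A; B; D; E] holding=C
step 4 (putdown(C)): towers=[A; B; C; D; E] holding=-
step 5 (pickup(E)): towers=[A; B; C; D] holding=E
step 6 (stack(E, B)): towers=[A; B/E; C; D] holding=-
goal check: towers=[A; B/E; C; D] holding=- — reached (length 6, optimal by BFS)

unstack(D, A)
putdown(D)
unstack(C, B)
putdown(C)
pickup(E)
stack(E, B)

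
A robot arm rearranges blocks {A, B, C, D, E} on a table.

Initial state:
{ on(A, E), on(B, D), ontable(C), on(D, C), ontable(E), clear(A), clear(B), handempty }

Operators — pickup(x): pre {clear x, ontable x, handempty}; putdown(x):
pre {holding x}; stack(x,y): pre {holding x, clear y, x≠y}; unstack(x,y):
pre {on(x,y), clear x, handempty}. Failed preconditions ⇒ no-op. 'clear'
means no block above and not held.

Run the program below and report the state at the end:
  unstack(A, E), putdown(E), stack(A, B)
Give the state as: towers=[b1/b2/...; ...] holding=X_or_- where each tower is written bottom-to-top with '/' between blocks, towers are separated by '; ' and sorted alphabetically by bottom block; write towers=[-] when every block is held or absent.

towers=[C/D/B/A; E] holding=-

step 1 (unstack(A, E)): towers=[C/D/B; E] holding=A
step 2 (putdown(E)) [no-op]: towers=[C/D/B; E] holding=A
step 3 (stack(A, B)): towers=[C/D/B/A; E] holding=-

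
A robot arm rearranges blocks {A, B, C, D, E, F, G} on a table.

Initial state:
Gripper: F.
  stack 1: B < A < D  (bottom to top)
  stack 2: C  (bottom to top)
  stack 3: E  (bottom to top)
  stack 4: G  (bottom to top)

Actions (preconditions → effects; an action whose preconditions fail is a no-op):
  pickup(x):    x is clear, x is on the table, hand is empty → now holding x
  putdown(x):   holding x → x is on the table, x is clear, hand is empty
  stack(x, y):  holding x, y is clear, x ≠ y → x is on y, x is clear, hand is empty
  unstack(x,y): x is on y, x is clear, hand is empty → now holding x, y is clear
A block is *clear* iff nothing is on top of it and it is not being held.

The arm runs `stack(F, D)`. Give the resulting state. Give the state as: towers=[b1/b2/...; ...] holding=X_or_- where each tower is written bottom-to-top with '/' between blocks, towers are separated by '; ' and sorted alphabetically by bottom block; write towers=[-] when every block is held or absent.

before: towers=[B/A/D; C; E; G] holding=F
pre[stack(F, D)]: holding(F) ✓, clear(D) ✓, F≠D ✓
all met → apply stack(F, D)
after:  towers=[B/A/D/F; C; E; G] holding=-

towers=[B/A/D/F; C; E; G] holding=-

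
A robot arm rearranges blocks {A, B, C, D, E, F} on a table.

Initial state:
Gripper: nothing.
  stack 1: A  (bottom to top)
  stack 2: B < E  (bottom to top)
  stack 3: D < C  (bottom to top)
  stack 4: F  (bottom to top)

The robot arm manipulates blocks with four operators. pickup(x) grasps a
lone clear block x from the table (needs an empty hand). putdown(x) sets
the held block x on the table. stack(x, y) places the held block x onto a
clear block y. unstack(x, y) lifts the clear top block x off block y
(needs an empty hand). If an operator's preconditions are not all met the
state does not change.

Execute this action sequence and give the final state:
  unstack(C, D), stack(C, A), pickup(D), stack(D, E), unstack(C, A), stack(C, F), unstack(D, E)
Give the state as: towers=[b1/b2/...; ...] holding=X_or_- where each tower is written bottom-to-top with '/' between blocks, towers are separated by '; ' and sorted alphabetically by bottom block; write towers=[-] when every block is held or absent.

towers=[A; B/E; F/C] holding=D

step 1 (unstack(C, D)): towers=[A; B/E; D; F] holding=C
step 2 (stack(C, A)): towers=[A/C; B/E; D; F] holding=-
step 3 (pickup(D)): towers=[A/C; B/E; F] holding=D
step 4 (stack(D, E)): towers=[A/C; B/E/D; F] holding=-
step 5 (unstack(C, A)): towers=[A; B/E/D; F] holding=C
step 6 (stack(C, F)): towers=[A; B/E/D; F/C] holding=-
step 7 (unstack(D, E)): towers=[A; B/E; F/C] holding=D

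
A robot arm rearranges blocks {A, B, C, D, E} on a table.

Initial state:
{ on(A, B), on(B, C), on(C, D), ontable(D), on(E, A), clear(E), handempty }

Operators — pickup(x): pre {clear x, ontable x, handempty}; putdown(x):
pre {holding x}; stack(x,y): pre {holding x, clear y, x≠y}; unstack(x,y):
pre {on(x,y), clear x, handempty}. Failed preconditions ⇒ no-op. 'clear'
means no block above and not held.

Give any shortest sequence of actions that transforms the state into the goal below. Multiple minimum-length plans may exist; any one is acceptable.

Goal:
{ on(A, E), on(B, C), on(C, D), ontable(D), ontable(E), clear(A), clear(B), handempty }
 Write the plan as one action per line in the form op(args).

step 1 (unstack(E, A)): towers=[D/C/B/A] holding=E
step 2 (putdown(E)): towers=[D/C/B/A; E] holding=-
step 3 (unstack(A, B)): towers=[D/C/B; E] holding=A
step 4 (stack(A, E)): towers=[D/C/B; E/A] holding=-
goal check: towers=[D/C/B; E/A] holding=- — reached (length 4, optimal by BFS)

unstack(E, A)
putdown(E)
unstack(A, B)
stack(A, E)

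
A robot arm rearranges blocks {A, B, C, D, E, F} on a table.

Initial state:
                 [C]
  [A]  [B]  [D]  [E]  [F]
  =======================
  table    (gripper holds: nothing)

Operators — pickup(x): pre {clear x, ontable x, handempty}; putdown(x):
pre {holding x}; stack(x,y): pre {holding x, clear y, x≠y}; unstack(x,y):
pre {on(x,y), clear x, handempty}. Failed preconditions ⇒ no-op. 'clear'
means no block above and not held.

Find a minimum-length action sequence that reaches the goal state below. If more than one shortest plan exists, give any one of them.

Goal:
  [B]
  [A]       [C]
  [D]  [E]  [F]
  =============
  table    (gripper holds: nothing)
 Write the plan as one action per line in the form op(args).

pickup(A)
stack(A, D)
pickup(B)
stack(B, A)
unstack(C, E)
stack(C, F)

step 1 (pickup(A)): towers=[B; D; E/C; F] holding=A
step 2 (stack(A, D)): towers=[B; D/A; E/C; F] holding=-
step 3 (pickup(B)): towers=[D/A; E/C; F] holding=B
step 4 (stack(B, A)): towers=[D/A/B; E/C; F] holding=-
step 5 (unstack(C, E)): towers=[D/A/B; E; F] holding=C
step 6 (stack(C, F)): towers=[D/A/B; E; F/C] holding=-
goal check: towers=[D/A/B; E; F/C] holding=- — reached (length 6, optimal by BFS)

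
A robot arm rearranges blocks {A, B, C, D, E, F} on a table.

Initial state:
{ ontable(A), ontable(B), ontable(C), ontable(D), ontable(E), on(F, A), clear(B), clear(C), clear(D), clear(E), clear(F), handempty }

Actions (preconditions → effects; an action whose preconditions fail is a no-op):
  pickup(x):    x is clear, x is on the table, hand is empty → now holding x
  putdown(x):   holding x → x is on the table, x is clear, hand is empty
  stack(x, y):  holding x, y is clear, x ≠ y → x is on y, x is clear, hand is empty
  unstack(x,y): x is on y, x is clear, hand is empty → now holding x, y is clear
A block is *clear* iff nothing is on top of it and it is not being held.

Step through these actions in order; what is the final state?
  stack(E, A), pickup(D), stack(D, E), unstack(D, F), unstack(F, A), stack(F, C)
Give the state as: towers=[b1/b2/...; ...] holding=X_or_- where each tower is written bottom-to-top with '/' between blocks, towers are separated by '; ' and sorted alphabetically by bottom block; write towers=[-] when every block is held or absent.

step 1 (stack(E, A)) [no-op]: towers=[A/F; B; C; D; E] holding=-
step 2 (pickup(D)): towers=[A/F; B; C; E] holding=D
step 3 (stack(D, E)): towers=[A/F; B; C; E/D] holding=-
step 4 (unstack(D, F)) [no-op]: towers=[A/F; B; C; E/D] holding=-
step 5 (unstack(F, A)): towers=[A; B; C; E/D] holding=F
step 6 (stack(F, C)): towers=[A; B; C/F; E/D] holding=-

towers=[A; B; C/F; E/D] holding=-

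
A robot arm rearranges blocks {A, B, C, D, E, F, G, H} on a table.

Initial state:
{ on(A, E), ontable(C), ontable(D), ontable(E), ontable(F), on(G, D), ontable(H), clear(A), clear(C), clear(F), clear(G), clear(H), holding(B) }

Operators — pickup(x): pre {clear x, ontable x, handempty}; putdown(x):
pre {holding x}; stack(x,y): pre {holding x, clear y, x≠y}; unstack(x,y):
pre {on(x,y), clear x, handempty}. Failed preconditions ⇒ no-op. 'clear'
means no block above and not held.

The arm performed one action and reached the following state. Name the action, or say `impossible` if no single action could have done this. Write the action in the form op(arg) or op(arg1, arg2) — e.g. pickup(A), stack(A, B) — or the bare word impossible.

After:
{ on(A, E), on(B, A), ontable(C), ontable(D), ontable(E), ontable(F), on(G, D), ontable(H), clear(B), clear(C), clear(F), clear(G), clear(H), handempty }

stack(B, A)

target: towers=[C; D/G; E/A/B; F; H] holding=-
        putdown(B) → towers=[B; C; D/G; E/A; F; H] holding=-
       stack(B, G) → towers=[C; D/G/B; E/A; F; H] holding=-
       stack(B, A) → towers=[C; D/G; E/A/B; F; H] holding=-  ← match
       stack(B, H) → towers=[C; D/G; E/A; F; H/B] holding=-
       stack(B, F) → towers=[C; D/G; E/A; F/B; H] holding=-
       stack(B, C) → towers=[C/B; D/G; E/A; F; H] holding=-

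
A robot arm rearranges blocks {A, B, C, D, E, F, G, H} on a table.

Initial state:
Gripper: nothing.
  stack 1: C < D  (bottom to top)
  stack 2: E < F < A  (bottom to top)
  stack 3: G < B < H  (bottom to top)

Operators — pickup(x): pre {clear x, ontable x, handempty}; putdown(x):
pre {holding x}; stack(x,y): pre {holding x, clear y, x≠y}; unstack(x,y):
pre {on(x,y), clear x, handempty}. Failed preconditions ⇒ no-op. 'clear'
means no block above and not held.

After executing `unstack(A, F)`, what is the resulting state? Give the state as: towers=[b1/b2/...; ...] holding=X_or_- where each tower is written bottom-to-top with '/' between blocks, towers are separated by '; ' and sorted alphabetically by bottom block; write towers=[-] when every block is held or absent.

before: towers=[C/D; E/F/A; G/B/H] holding=-
pre[unstack(A, F)]: on(A,F) ok, clear(A) ok, handempty ok
all met → apply unstack(A, F)
after:  towers=[C/D; E/F; G/B/H] holding=A

towers=[C/D; E/F; G/B/H] holding=A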